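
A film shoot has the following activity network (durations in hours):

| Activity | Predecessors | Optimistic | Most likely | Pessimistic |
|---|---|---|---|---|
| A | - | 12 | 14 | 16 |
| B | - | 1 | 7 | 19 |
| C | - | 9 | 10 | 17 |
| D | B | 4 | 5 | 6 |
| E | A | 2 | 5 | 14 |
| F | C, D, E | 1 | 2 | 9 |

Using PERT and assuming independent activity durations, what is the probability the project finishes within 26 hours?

0.885

te_A = (12 + 4·14 + 16)/6 = 84/6 = 14; σ²_A = ((16−12)/6)² = 0.444
te_B = (1 + 4·7 + 19)/6 = 48/6 = 8; σ²_B = ((19−1)/6)² = 9.000
te_C = (9 + 4·10 + 17)/6 = 66/6 = 11; σ²_C = ((17−9)/6)² = 1.778
te_D = (4 + 4·5 + 6)/6 = 30/6 = 5; σ²_D = ((6−4)/6)² = 0.111
te_E = (2 + 4·5 + 14)/6 = 36/6 = 6; σ²_E = ((14−2)/6)² = 4.000
te_F = (1 + 4·2 + 9)/6 = 18/6 = 3; σ²_F = ((9−1)/6)² = 1.778

Forward pass:
ES_A = 0; EF_A = 14
ES_B = 0; EF_B = 8
ES_C = 0; EF_C = 11
ES_D = 8; EF_D = 8+5 = 13
ES_E = 14; EF_E = 14+6 = 20
ES_F = max(EF_C=11, EF_D=13, EF_E=20) = 20; EF_F = 20+3 = 23
Expected project duration μ = 23 hours. Critical path: A → E → F.

Variance along critical path = 0.444 + 4.000 + 1.778 = 6.222; σ = √6.222 = 2.494 hours.
Z = (26 − 23) / 2.494 = 1.203
P(T ≤ 26) = Φ(1.203) ≈ 0.885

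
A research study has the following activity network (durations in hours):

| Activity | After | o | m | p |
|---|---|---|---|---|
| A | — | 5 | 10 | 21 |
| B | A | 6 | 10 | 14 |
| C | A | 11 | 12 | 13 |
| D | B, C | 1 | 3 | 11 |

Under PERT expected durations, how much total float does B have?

te_A = (5 + 4·10 + 21)/6 = 66/6 = 11
te_B = (6 + 4·10 + 14)/6 = 60/6 = 10
te_C = (11 + 4·12 + 13)/6 = 72/6 = 12
te_D = (1 + 4·3 + 11)/6 = 24/6 = 4

Forward pass:
ES_A = 0; EF_A = 11
ES_B = 11; EF_B = 11+10 = 21
ES_C = 11; EF_C = 11+12 = 23
ES_D = max(EF_B=21, EF_C=23) = 23; EF_D = 23+4 = 27
Expected project duration μ = 27 hours. Critical path: A → C → D.

Backward pass:
LF_D = 27; LS_D = 27−4 = 23
LF_C = LS_D = 23; LS_C = 23−12 = 11
LF_B = LS_D = 23; LS_B = 23−10 = 13
LF_A = min(LS_B=13, LS_C=11) = 11; LS_A = 11−11 = 0
Slack_B = LS_B − ES_B = 13 − 11 = 2

2 hours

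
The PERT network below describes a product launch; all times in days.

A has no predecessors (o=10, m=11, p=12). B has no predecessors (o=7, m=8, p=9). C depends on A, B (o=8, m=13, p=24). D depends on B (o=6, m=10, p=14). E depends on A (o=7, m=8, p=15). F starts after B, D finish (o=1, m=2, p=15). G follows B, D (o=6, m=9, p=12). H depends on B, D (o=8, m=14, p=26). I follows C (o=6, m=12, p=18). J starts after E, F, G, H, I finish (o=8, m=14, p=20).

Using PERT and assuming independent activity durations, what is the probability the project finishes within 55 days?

te_A = (10 + 4·11 + 12)/6 = 66/6 = 11; σ²_A = ((12−10)/6)² = 0.111
te_B = (7 + 4·8 + 9)/6 = 48/6 = 8; σ²_B = ((9−7)/6)² = 0.111
te_C = (8 + 4·13 + 24)/6 = 84/6 = 14; σ²_C = ((24−8)/6)² = 7.111
te_D = (6 + 4·10 + 14)/6 = 60/6 = 10; σ²_D = ((14−6)/6)² = 1.778
te_E = (7 + 4·8 + 15)/6 = 54/6 = 9; σ²_E = ((15−7)/6)² = 1.778
te_F = (1 + 4·2 + 15)/6 = 24/6 = 4; σ²_F = ((15−1)/6)² = 5.444
te_G = (6 + 4·9 + 12)/6 = 54/6 = 9; σ²_G = ((12−6)/6)² = 1.000
te_H = (8 + 4·14 + 26)/6 = 90/6 = 15; σ²_H = ((26−8)/6)² = 9.000
te_I = (6 + 4·12 + 18)/6 = 72/6 = 12; σ²_I = ((18−6)/6)² = 4.000
te_J = (8 + 4·14 + 20)/6 = 84/6 = 14; σ²_J = ((20−8)/6)² = 4.000

Forward pass:
ES_A = 0; EF_A = 11
ES_B = 0; EF_B = 8
ES_C = max(EF_A=11, EF_B=8) = 11; EF_C = 11+14 = 25
ES_D = 8; EF_D = 8+10 = 18
ES_E = 11; EF_E = 11+9 = 20
ES_F = max(EF_B=8, EF_D=18) = 18; EF_F = 18+4 = 22
ES_G = max(EF_B=8, EF_D=18) = 18; EF_G = 18+9 = 27
ES_H = max(EF_B=8, EF_D=18) = 18; EF_H = 18+15 = 33
ES_I = 25; EF_I = 25+12 = 37
ES_J = max(EF_E=20, EF_F=22, EF_G=27, EF_H=33, EF_I=37) = 37; EF_J = 37+14 = 51
Expected project duration μ = 51 days. Critical path: A → C → I → J.

Variance along critical path = 0.111 + 7.111 + 4.000 + 4.000 = 15.222; σ = √15.222 = 3.902 days.
Z = (55 − 51) / 3.902 = 1.025
P(T ≤ 55) = Φ(1.025) ≈ 0.847

0.847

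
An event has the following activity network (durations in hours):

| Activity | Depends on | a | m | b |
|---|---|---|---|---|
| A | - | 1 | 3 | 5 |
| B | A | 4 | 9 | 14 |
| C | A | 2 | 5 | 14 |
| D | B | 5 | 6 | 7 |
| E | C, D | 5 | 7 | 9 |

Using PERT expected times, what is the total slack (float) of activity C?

9 hours

te_A = (1 + 4·3 + 5)/6 = 18/6 = 3
te_B = (4 + 4·9 + 14)/6 = 54/6 = 9
te_C = (2 + 4·5 + 14)/6 = 36/6 = 6
te_D = (5 + 4·6 + 7)/6 = 36/6 = 6
te_E = (5 + 4·7 + 9)/6 = 42/6 = 7

Forward pass:
ES_A = 0; EF_A = 3
ES_B = 3; EF_B = 3+9 = 12
ES_C = 3; EF_C = 3+6 = 9
ES_D = 12; EF_D = 12+6 = 18
ES_E = max(EF_C=9, EF_D=18) = 18; EF_E = 18+7 = 25
Expected project duration μ = 25 hours. Critical path: A → B → D → E.

Backward pass:
LF_E = 25; LS_E = 25−7 = 18
LF_D = LS_E = 18; LS_D = 18−6 = 12
LF_C = LS_E = 18; LS_C = 18−6 = 12
LF_B = LS_D = 12; LS_B = 12−9 = 3
LF_A = min(LS_B=3, LS_C=12) = 3; LS_A = 3−3 = 0
Slack_C = LS_C − ES_C = 12 − 3 = 9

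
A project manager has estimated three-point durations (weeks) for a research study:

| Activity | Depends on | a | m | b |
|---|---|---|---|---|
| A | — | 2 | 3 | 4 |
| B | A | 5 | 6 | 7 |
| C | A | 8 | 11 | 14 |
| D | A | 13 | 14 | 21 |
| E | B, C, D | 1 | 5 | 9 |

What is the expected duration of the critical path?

23 weeks

te_A = (2 + 4·3 + 4)/6 = 18/6 = 3
te_B = (5 + 4·6 + 7)/6 = 36/6 = 6
te_C = (8 + 4·11 + 14)/6 = 66/6 = 11
te_D = (13 + 4·14 + 21)/6 = 90/6 = 15
te_E = (1 + 4·5 + 9)/6 = 30/6 = 5

Forward pass:
ES_A = 0; EF_A = 3
ES_B = 3; EF_B = 3+6 = 9
ES_C = 3; EF_C = 3+11 = 14
ES_D = 3; EF_D = 3+15 = 18
ES_E = max(EF_B=9, EF_C=14, EF_D=18) = 18; EF_E = 18+5 = 23
Expected project duration μ = 23 weeks. Critical path: A → D → E.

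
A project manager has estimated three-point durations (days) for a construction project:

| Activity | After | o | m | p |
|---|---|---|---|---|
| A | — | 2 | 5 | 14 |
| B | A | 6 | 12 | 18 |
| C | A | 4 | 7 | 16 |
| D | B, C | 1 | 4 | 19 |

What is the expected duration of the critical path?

te_A = (2 + 4·5 + 14)/6 = 36/6 = 6
te_B = (6 + 4·12 + 18)/6 = 72/6 = 12
te_C = (4 + 4·7 + 16)/6 = 48/6 = 8
te_D = (1 + 4·4 + 19)/6 = 36/6 = 6

Forward pass:
ES_A = 0; EF_A = 6
ES_B = 6; EF_B = 6+12 = 18
ES_C = 6; EF_C = 6+8 = 14
ES_D = max(EF_B=18, EF_C=14) = 18; EF_D = 18+6 = 24
Expected project duration μ = 24 days. Critical path: A → B → D.

24 days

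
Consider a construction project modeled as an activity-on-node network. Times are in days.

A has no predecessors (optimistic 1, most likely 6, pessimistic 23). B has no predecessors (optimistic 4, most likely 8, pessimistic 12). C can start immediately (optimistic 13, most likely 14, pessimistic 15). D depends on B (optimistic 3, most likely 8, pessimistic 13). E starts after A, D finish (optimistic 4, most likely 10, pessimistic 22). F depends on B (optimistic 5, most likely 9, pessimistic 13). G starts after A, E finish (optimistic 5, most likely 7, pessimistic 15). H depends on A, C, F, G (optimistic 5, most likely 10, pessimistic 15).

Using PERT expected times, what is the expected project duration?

te_A = (1 + 4·6 + 23)/6 = 48/6 = 8
te_B = (4 + 4·8 + 12)/6 = 48/6 = 8
te_C = (13 + 4·14 + 15)/6 = 84/6 = 14
te_D = (3 + 4·8 + 13)/6 = 48/6 = 8
te_E = (4 + 4·10 + 22)/6 = 66/6 = 11
te_F = (5 + 4·9 + 13)/6 = 54/6 = 9
te_G = (5 + 4·7 + 15)/6 = 48/6 = 8
te_H = (5 + 4·10 + 15)/6 = 60/6 = 10

Forward pass:
ES_A = 0; EF_A = 8
ES_B = 0; EF_B = 8
ES_C = 0; EF_C = 14
ES_D = 8; EF_D = 8+8 = 16
ES_E = max(EF_A=8, EF_D=16) = 16; EF_E = 16+11 = 27
ES_F = 8; EF_F = 8+9 = 17
ES_G = max(EF_A=8, EF_E=27) = 27; EF_G = 27+8 = 35
ES_H = max(EF_A=8, EF_C=14, EF_F=17, EF_G=35) = 35; EF_H = 35+10 = 45
Expected project duration μ = 45 days. Critical path: B → D → E → G → H.

45 days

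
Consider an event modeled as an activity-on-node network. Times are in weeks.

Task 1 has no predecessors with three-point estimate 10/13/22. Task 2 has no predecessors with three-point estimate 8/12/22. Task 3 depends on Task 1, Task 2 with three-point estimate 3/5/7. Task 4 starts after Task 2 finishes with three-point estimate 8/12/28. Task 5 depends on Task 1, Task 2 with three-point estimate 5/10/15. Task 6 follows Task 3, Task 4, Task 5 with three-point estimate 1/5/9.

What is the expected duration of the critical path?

te_Task 1 = (10 + 4·13 + 22)/6 = 84/6 = 14
te_Task 2 = (8 + 4·12 + 22)/6 = 78/6 = 13
te_Task 3 = (3 + 4·5 + 7)/6 = 30/6 = 5
te_Task 4 = (8 + 4·12 + 28)/6 = 84/6 = 14
te_Task 5 = (5 + 4·10 + 15)/6 = 60/6 = 10
te_Task 6 = (1 + 4·5 + 9)/6 = 30/6 = 5

Forward pass:
ES_Task 1 = 0; EF_Task 1 = 14
ES_Task 2 = 0; EF_Task 2 = 13
ES_Task 3 = max(EF_Task 1=14, EF_Task 2=13) = 14; EF_Task 3 = 14+5 = 19
ES_Task 4 = 13; EF_Task 4 = 13+14 = 27
ES_Task 5 = max(EF_Task 1=14, EF_Task 2=13) = 14; EF_Task 5 = 14+10 = 24
ES_Task 6 = max(EF_Task 3=19, EF_Task 4=27, EF_Task 5=24) = 27; EF_Task 6 = 27+5 = 32
Expected project duration μ = 32 weeks. Critical path: Task 2 → Task 4 → Task 6.

32 weeks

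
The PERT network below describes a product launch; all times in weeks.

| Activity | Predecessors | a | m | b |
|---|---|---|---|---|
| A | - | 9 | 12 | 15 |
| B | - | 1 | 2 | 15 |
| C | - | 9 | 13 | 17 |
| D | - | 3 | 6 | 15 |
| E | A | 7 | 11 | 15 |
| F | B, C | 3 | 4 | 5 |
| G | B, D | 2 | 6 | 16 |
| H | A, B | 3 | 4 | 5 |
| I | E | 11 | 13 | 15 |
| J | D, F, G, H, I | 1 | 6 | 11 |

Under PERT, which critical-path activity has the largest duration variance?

te_A = (9 + 4·12 + 15)/6 = 72/6 = 12; σ²_A = ((15−9)/6)² = 1.000
te_B = (1 + 4·2 + 15)/6 = 24/6 = 4; σ²_B = ((15−1)/6)² = 5.444
te_C = (9 + 4·13 + 17)/6 = 78/6 = 13; σ²_C = ((17−9)/6)² = 1.778
te_D = (3 + 4·6 + 15)/6 = 42/6 = 7; σ²_D = ((15−3)/6)² = 4.000
te_E = (7 + 4·11 + 15)/6 = 66/6 = 11; σ²_E = ((15−7)/6)² = 1.778
te_F = (3 + 4·4 + 5)/6 = 24/6 = 4; σ²_F = ((5−3)/6)² = 0.111
te_G = (2 + 4·6 + 16)/6 = 42/6 = 7; σ²_G = ((16−2)/6)² = 5.444
te_H = (3 + 4·4 + 5)/6 = 24/6 = 4; σ²_H = ((5−3)/6)² = 0.111
te_I = (11 + 4·13 + 15)/6 = 78/6 = 13; σ²_I = ((15−11)/6)² = 0.444
te_J = (1 + 4·6 + 11)/6 = 36/6 = 6; σ²_J = ((11−1)/6)² = 2.778

Forward pass:
ES_A = 0; EF_A = 12
ES_B = 0; EF_B = 4
ES_C = 0; EF_C = 13
ES_D = 0; EF_D = 7
ES_E = 12; EF_E = 12+11 = 23
ES_F = max(EF_B=4, EF_C=13) = 13; EF_F = 13+4 = 17
ES_G = max(EF_B=4, EF_D=7) = 7; EF_G = 7+7 = 14
ES_H = max(EF_A=12, EF_B=4) = 12; EF_H = 12+4 = 16
ES_I = 23; EF_I = 23+13 = 36
ES_J = max(EF_D=7, EF_F=17, EF_G=14, EF_H=16, EF_I=36) = 36; EF_J = 36+6 = 42
Expected project duration μ = 42 weeks. Critical path: A → E → I → J.

Variances on critical path: σ²_A=1.000, σ²_E=1.778, σ²_I=0.444, σ²_J=2.778.
Largest is σ²_J = 2.778.

J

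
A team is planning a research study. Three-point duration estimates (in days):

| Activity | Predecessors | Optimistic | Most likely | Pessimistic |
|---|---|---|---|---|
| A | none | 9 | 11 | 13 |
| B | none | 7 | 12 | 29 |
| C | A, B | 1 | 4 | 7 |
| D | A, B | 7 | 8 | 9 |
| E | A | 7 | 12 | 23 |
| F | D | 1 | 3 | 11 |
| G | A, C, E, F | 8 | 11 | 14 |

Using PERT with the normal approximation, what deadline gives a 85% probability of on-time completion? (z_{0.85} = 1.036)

41.3 days

te_A = (9 + 4·11 + 13)/6 = 66/6 = 11; σ²_A = ((13−9)/6)² = 0.444
te_B = (7 + 4·12 + 29)/6 = 84/6 = 14; σ²_B = ((29−7)/6)² = 13.444
te_C = (1 + 4·4 + 7)/6 = 24/6 = 4; σ²_C = ((7−1)/6)² = 1.000
te_D = (7 + 4·8 + 9)/6 = 48/6 = 8; σ²_D = ((9−7)/6)² = 0.111
te_E = (7 + 4·12 + 23)/6 = 78/6 = 13; σ²_E = ((23−7)/6)² = 7.111
te_F = (1 + 4·3 + 11)/6 = 24/6 = 4; σ²_F = ((11−1)/6)² = 2.778
te_G = (8 + 4·11 + 14)/6 = 66/6 = 11; σ²_G = ((14−8)/6)² = 1.000

Forward pass:
ES_A = 0; EF_A = 11
ES_B = 0; EF_B = 14
ES_C = max(EF_A=11, EF_B=14) = 14; EF_C = 14+4 = 18
ES_D = max(EF_A=11, EF_B=14) = 14; EF_D = 14+8 = 22
ES_E = 11; EF_E = 11+13 = 24
ES_F = 22; EF_F = 22+4 = 26
ES_G = max(EF_A=11, EF_C=18, EF_E=24, EF_F=26) = 26; EF_G = 26+11 = 37
Expected project duration μ = 37 days. Critical path: B → D → F → G.

Variance along critical path = 13.444 + 0.111 + 2.778 + 1.000 = 17.333; σ = 4.163 days.
D = μ + z·σ = 37 + 1.036·4.163 = 41.3 days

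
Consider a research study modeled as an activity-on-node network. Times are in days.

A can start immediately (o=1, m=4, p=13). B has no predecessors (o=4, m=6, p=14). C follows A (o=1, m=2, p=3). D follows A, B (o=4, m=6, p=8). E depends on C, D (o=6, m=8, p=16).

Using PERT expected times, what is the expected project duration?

te_A = (1 + 4·4 + 13)/6 = 30/6 = 5
te_B = (4 + 4·6 + 14)/6 = 42/6 = 7
te_C = (1 + 4·2 + 3)/6 = 12/6 = 2
te_D = (4 + 4·6 + 8)/6 = 36/6 = 6
te_E = (6 + 4·8 + 16)/6 = 54/6 = 9

Forward pass:
ES_A = 0; EF_A = 5
ES_B = 0; EF_B = 7
ES_C = 5; EF_C = 5+2 = 7
ES_D = max(EF_A=5, EF_B=7) = 7; EF_D = 7+6 = 13
ES_E = max(EF_C=7, EF_D=13) = 13; EF_E = 13+9 = 22
Expected project duration μ = 22 days. Critical path: B → D → E.

22 days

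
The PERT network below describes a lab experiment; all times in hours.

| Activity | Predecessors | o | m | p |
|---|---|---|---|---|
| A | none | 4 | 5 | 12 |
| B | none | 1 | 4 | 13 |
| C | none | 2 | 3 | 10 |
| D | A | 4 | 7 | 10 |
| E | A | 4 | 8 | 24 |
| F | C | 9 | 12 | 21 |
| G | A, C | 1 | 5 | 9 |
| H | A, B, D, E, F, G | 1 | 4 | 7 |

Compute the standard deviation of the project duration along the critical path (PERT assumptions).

te_A = (4 + 4·5 + 12)/6 = 36/6 = 6; σ²_A = ((12−4)/6)² = 1.778
te_B = (1 + 4·4 + 13)/6 = 30/6 = 5; σ²_B = ((13−1)/6)² = 4.000
te_C = (2 + 4·3 + 10)/6 = 24/6 = 4; σ²_C = ((10−2)/6)² = 1.778
te_D = (4 + 4·7 + 10)/6 = 42/6 = 7; σ²_D = ((10−4)/6)² = 1.000
te_E = (4 + 4·8 + 24)/6 = 60/6 = 10; σ²_E = ((24−4)/6)² = 11.111
te_F = (9 + 4·12 + 21)/6 = 78/6 = 13; σ²_F = ((21−9)/6)² = 4.000
te_G = (1 + 4·5 + 9)/6 = 30/6 = 5; σ²_G = ((9−1)/6)² = 1.778
te_H = (1 + 4·4 + 7)/6 = 24/6 = 4; σ²_H = ((7−1)/6)² = 1.000

Forward pass:
ES_A = 0; EF_A = 6
ES_B = 0; EF_B = 5
ES_C = 0; EF_C = 4
ES_D = 6; EF_D = 6+7 = 13
ES_E = 6; EF_E = 6+10 = 16
ES_F = 4; EF_F = 4+13 = 17
ES_G = max(EF_A=6, EF_C=4) = 6; EF_G = 6+5 = 11
ES_H = max(EF_A=6, EF_B=5, EF_D=13, EF_E=16, EF_F=17, EF_G=11) = 17; EF_H = 17+4 = 21
Expected project duration μ = 21 hours. Critical path: C → F → H.

Variance along critical path = 1.778 + 4.000 + 1.000 = 6.778
σ = √6.778 = 2.603 hours

2.60 hours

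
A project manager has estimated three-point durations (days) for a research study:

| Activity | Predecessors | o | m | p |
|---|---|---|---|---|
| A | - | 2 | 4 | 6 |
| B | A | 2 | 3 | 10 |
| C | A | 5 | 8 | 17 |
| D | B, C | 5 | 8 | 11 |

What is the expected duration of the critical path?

21 days

te_A = (2 + 4·4 + 6)/6 = 24/6 = 4
te_B = (2 + 4·3 + 10)/6 = 24/6 = 4
te_C = (5 + 4·8 + 17)/6 = 54/6 = 9
te_D = (5 + 4·8 + 11)/6 = 48/6 = 8

Forward pass:
ES_A = 0; EF_A = 4
ES_B = 4; EF_B = 4+4 = 8
ES_C = 4; EF_C = 4+9 = 13
ES_D = max(EF_B=8, EF_C=13) = 13; EF_D = 13+8 = 21
Expected project duration μ = 21 days. Critical path: A → C → D.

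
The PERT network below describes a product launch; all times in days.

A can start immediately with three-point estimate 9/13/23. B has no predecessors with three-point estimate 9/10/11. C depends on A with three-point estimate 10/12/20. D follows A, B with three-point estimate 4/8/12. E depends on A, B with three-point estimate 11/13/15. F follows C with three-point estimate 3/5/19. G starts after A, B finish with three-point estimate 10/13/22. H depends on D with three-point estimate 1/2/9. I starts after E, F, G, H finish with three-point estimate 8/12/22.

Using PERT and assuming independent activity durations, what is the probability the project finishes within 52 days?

te_A = (9 + 4·13 + 23)/6 = 84/6 = 14; σ²_A = ((23−9)/6)² = 5.444
te_B = (9 + 4·10 + 11)/6 = 60/6 = 10; σ²_B = ((11−9)/6)² = 0.111
te_C = (10 + 4·12 + 20)/6 = 78/6 = 13; σ²_C = ((20−10)/6)² = 2.778
te_D = (4 + 4·8 + 12)/6 = 48/6 = 8; σ²_D = ((12−4)/6)² = 1.778
te_E = (11 + 4·13 + 15)/6 = 78/6 = 13; σ²_E = ((15−11)/6)² = 0.444
te_F = (3 + 4·5 + 19)/6 = 42/6 = 7; σ²_F = ((19−3)/6)² = 7.111
te_G = (10 + 4·13 + 22)/6 = 84/6 = 14; σ²_G = ((22−10)/6)² = 4.000
te_H = (1 + 4·2 + 9)/6 = 18/6 = 3; σ²_H = ((9−1)/6)² = 1.778
te_I = (8 + 4·12 + 22)/6 = 78/6 = 13; σ²_I = ((22−8)/6)² = 5.444

Forward pass:
ES_A = 0; EF_A = 14
ES_B = 0; EF_B = 10
ES_C = 14; EF_C = 14+13 = 27
ES_D = max(EF_A=14, EF_B=10) = 14; EF_D = 14+8 = 22
ES_E = max(EF_A=14, EF_B=10) = 14; EF_E = 14+13 = 27
ES_F = 27; EF_F = 27+7 = 34
ES_G = max(EF_A=14, EF_B=10) = 14; EF_G = 14+14 = 28
ES_H = 22; EF_H = 22+3 = 25
ES_I = max(EF_E=27, EF_F=34, EF_G=28, EF_H=25) = 34; EF_I = 34+13 = 47
Expected project duration μ = 47 days. Critical path: A → C → F → I.

Variance along critical path = 5.444 + 2.778 + 7.111 + 5.444 = 20.778; σ = √20.778 = 4.558 days.
Z = (52 − 47) / 4.558 = 1.097
P(T ≤ 52) = Φ(1.097) ≈ 0.864

0.864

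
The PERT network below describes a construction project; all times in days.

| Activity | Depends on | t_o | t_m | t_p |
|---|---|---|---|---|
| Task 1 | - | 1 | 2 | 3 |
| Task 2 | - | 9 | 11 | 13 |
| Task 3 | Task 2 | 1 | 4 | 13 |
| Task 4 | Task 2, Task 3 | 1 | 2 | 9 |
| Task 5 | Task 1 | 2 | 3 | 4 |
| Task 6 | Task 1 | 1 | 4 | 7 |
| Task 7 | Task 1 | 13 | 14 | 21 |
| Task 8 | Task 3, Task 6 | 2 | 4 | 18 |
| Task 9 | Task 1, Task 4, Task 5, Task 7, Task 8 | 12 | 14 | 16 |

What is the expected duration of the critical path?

36 days

te_Task 1 = (1 + 4·2 + 3)/6 = 12/6 = 2
te_Task 2 = (9 + 4·11 + 13)/6 = 66/6 = 11
te_Task 3 = (1 + 4·4 + 13)/6 = 30/6 = 5
te_Task 4 = (1 + 4·2 + 9)/6 = 18/6 = 3
te_Task 5 = (2 + 4·3 + 4)/6 = 18/6 = 3
te_Task 6 = (1 + 4·4 + 7)/6 = 24/6 = 4
te_Task 7 = (13 + 4·14 + 21)/6 = 90/6 = 15
te_Task 8 = (2 + 4·4 + 18)/6 = 36/6 = 6
te_Task 9 = (12 + 4·14 + 16)/6 = 84/6 = 14

Forward pass:
ES_Task 1 = 0; EF_Task 1 = 2
ES_Task 2 = 0; EF_Task 2 = 11
ES_Task 3 = 11; EF_Task 3 = 11+5 = 16
ES_Task 4 = max(EF_Task 2=11, EF_Task 3=16) = 16; EF_Task 4 = 16+3 = 19
ES_Task 5 = 2; EF_Task 5 = 2+3 = 5
ES_Task 6 = 2; EF_Task 6 = 2+4 = 6
ES_Task 7 = 2; EF_Task 7 = 2+15 = 17
ES_Task 8 = max(EF_Task 3=16, EF_Task 6=6) = 16; EF_Task 8 = 16+6 = 22
ES_Task 9 = max(EF_Task 1=2, EF_Task 4=19, EF_Task 5=5, EF_Task 7=17, EF_Task 8=22) = 22; EF_Task 9 = 22+14 = 36
Expected project duration μ = 36 days. Critical path: Task 2 → Task 3 → Task 8 → Task 9.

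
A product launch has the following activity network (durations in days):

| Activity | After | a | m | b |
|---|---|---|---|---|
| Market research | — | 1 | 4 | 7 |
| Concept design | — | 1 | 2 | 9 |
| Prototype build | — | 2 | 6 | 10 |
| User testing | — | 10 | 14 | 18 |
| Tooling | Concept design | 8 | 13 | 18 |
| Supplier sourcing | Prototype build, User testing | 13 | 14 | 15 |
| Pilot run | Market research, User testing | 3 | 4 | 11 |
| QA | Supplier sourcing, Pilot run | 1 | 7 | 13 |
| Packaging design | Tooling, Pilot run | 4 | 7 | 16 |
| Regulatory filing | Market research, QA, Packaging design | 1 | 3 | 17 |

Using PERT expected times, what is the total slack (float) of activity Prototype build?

8 days

te_Market research = (1 + 4·4 + 7)/6 = 24/6 = 4
te_Concept design = (1 + 4·2 + 9)/6 = 18/6 = 3
te_Prototype build = (2 + 4·6 + 10)/6 = 36/6 = 6
te_User testing = (10 + 4·14 + 18)/6 = 84/6 = 14
te_Tooling = (8 + 4·13 + 18)/6 = 78/6 = 13
te_Supplier sourcing = (13 + 4·14 + 15)/6 = 84/6 = 14
te_Pilot run = (3 + 4·4 + 11)/6 = 30/6 = 5
te_QA = (1 + 4·7 + 13)/6 = 42/6 = 7
te_Packaging design = (4 + 4·7 + 16)/6 = 48/6 = 8
te_Regulatory filing = (1 + 4·3 + 17)/6 = 30/6 = 5

Forward pass:
ES_Market research = 0; EF_Market research = 4
ES_Concept design = 0; EF_Concept design = 3
ES_Prototype build = 0; EF_Prototype build = 6
ES_User testing = 0; EF_User testing = 14
ES_Tooling = 3; EF_Tooling = 3+13 = 16
ES_Supplier sourcing = max(EF_Prototype build=6, EF_User testing=14) = 14; EF_Supplier sourcing = 14+14 = 28
ES_Pilot run = max(EF_Market research=4, EF_User testing=14) = 14; EF_Pilot run = 14+5 = 19
ES_QA = max(EF_Supplier sourcing=28, EF_Pilot run=19) = 28; EF_QA = 28+7 = 35
ES_Packaging design = max(EF_Tooling=16, EF_Pilot run=19) = 19; EF_Packaging design = 19+8 = 27
ES_Regulatory filing = max(EF_Market research=4, EF_QA=35, EF_Packaging design=27) = 35; EF_Regulatory filing = 35+5 = 40
Expected project duration μ = 40 days. Critical path: User testing → Supplier sourcing → QA → Regulatory filing.

Backward pass:
LF_Regulatory filing = 40; LS_Regulatory filing = 40−5 = 35
LF_Packaging design = LS_Regulatory filing = 35; LS_Packaging design = 35−8 = 27
LF_QA = LS_Regulatory filing = 35; LS_QA = 35−7 = 28
LF_Pilot run = min(LS_QA=28, LS_Packaging design=27) = 27; LS_Pilot run = 27−5 = 22
LF_Supplier sourcing = LS_QA = 28; LS_Supplier sourcing = 28−14 = 14
LF_Tooling = LS_Packaging design = 27; LS_Tooling = 27−13 = 14
LF_User testing = min(LS_Supplier sourcing=14, LS_Pilot run=22) = 14; LS_User testing = 14−14 = 0
LF_Prototype build = LS_Supplier sourcing = 14; LS_Prototype build = 14−6 = 8
LF_Concept design = LS_Tooling = 14; LS_Concept design = 14−3 = 11
LF_Market research = min(LS_Pilot run=22, LS_Regulatory filing=35) = 22; LS_Market research = 22−4 = 18
Slack_Prototype build = LS_Prototype build − ES_Prototype build = 8 − 0 = 8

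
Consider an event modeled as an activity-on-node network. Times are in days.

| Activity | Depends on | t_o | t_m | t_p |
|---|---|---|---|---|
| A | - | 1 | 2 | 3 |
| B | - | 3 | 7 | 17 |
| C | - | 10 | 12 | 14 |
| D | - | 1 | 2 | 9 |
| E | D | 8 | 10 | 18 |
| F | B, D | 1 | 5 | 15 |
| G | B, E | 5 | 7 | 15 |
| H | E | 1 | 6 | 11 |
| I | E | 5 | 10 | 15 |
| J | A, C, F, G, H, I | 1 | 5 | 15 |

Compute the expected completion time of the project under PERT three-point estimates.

te_A = (1 + 4·2 + 3)/6 = 12/6 = 2
te_B = (3 + 4·7 + 17)/6 = 48/6 = 8
te_C = (10 + 4·12 + 14)/6 = 72/6 = 12
te_D = (1 + 4·2 + 9)/6 = 18/6 = 3
te_E = (8 + 4·10 + 18)/6 = 66/6 = 11
te_F = (1 + 4·5 + 15)/6 = 36/6 = 6
te_G = (5 + 4·7 + 15)/6 = 48/6 = 8
te_H = (1 + 4·6 + 11)/6 = 36/6 = 6
te_I = (5 + 4·10 + 15)/6 = 60/6 = 10
te_J = (1 + 4·5 + 15)/6 = 36/6 = 6

Forward pass:
ES_A = 0; EF_A = 2
ES_B = 0; EF_B = 8
ES_C = 0; EF_C = 12
ES_D = 0; EF_D = 3
ES_E = 3; EF_E = 3+11 = 14
ES_F = max(EF_B=8, EF_D=3) = 8; EF_F = 8+6 = 14
ES_G = max(EF_B=8, EF_E=14) = 14; EF_G = 14+8 = 22
ES_H = 14; EF_H = 14+6 = 20
ES_I = 14; EF_I = 14+10 = 24
ES_J = max(EF_A=2, EF_C=12, EF_F=14, EF_G=22, EF_H=20, EF_I=24) = 24; EF_J = 24+6 = 30
Expected project duration μ = 30 days. Critical path: D → E → I → J.

30 days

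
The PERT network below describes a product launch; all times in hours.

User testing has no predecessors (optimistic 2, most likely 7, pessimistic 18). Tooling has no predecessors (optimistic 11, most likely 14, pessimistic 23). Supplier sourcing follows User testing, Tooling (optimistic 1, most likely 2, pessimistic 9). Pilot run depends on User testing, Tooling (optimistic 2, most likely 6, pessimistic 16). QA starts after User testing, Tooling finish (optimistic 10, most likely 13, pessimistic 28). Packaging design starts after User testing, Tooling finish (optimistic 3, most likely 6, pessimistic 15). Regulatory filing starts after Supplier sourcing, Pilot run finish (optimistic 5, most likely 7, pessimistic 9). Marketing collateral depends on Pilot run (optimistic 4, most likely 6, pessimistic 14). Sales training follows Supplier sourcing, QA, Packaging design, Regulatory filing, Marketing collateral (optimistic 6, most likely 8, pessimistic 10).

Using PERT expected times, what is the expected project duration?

38 hours

te_User testing = (2 + 4·7 + 18)/6 = 48/6 = 8
te_Tooling = (11 + 4·14 + 23)/6 = 90/6 = 15
te_Supplier sourcing = (1 + 4·2 + 9)/6 = 18/6 = 3
te_Pilot run = (2 + 4·6 + 16)/6 = 42/6 = 7
te_QA = (10 + 4·13 + 28)/6 = 90/6 = 15
te_Packaging design = (3 + 4·6 + 15)/6 = 42/6 = 7
te_Regulatory filing = (5 + 4·7 + 9)/6 = 42/6 = 7
te_Marketing collateral = (4 + 4·6 + 14)/6 = 42/6 = 7
te_Sales training = (6 + 4·8 + 10)/6 = 48/6 = 8

Forward pass:
ES_User testing = 0; EF_User testing = 8
ES_Tooling = 0; EF_Tooling = 15
ES_Supplier sourcing = max(EF_User testing=8, EF_Tooling=15) = 15; EF_Supplier sourcing = 15+3 = 18
ES_Pilot run = max(EF_User testing=8, EF_Tooling=15) = 15; EF_Pilot run = 15+7 = 22
ES_QA = max(EF_User testing=8, EF_Tooling=15) = 15; EF_QA = 15+15 = 30
ES_Packaging design = max(EF_User testing=8, EF_Tooling=15) = 15; EF_Packaging design = 15+7 = 22
ES_Regulatory filing = max(EF_Supplier sourcing=18, EF_Pilot run=22) = 22; EF_Regulatory filing = 22+7 = 29
ES_Marketing collateral = 22; EF_Marketing collateral = 22+7 = 29
ES_Sales training = max(EF_Supplier sourcing=18, EF_QA=30, EF_Packaging design=22, EF_Regulatory filing=29, EF_Marketing collateral=29) = 30; EF_Sales training = 30+8 = 38
Expected project duration μ = 38 hours. Critical path: Tooling → QA → Sales training.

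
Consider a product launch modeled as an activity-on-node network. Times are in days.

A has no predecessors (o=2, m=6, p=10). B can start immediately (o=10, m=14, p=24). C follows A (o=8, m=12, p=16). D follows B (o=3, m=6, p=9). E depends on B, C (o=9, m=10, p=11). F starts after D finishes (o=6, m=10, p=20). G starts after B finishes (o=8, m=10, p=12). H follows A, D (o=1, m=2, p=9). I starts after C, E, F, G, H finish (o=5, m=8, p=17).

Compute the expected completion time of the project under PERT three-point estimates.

te_A = (2 + 4·6 + 10)/6 = 36/6 = 6
te_B = (10 + 4·14 + 24)/6 = 90/6 = 15
te_C = (8 + 4·12 + 16)/6 = 72/6 = 12
te_D = (3 + 4·6 + 9)/6 = 36/6 = 6
te_E = (9 + 4·10 + 11)/6 = 60/6 = 10
te_F = (6 + 4·10 + 20)/6 = 66/6 = 11
te_G = (8 + 4·10 + 12)/6 = 60/6 = 10
te_H = (1 + 4·2 + 9)/6 = 18/6 = 3
te_I = (5 + 4·8 + 17)/6 = 54/6 = 9

Forward pass:
ES_A = 0; EF_A = 6
ES_B = 0; EF_B = 15
ES_C = 6; EF_C = 6+12 = 18
ES_D = 15; EF_D = 15+6 = 21
ES_E = max(EF_B=15, EF_C=18) = 18; EF_E = 18+10 = 28
ES_F = 21; EF_F = 21+11 = 32
ES_G = 15; EF_G = 15+10 = 25
ES_H = max(EF_A=6, EF_D=21) = 21; EF_H = 21+3 = 24
ES_I = max(EF_C=18, EF_E=28, EF_F=32, EF_G=25, EF_H=24) = 32; EF_I = 32+9 = 41
Expected project duration μ = 41 days. Critical path: B → D → F → I.

41 days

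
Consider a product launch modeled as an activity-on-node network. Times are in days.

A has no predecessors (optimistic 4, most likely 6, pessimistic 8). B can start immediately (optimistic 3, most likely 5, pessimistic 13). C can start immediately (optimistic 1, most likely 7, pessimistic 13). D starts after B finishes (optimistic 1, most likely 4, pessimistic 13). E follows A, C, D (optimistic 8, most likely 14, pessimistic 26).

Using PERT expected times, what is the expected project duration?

te_A = (4 + 4·6 + 8)/6 = 36/6 = 6
te_B = (3 + 4·5 + 13)/6 = 36/6 = 6
te_C = (1 + 4·7 + 13)/6 = 42/6 = 7
te_D = (1 + 4·4 + 13)/6 = 30/6 = 5
te_E = (8 + 4·14 + 26)/6 = 90/6 = 15

Forward pass:
ES_A = 0; EF_A = 6
ES_B = 0; EF_B = 6
ES_C = 0; EF_C = 7
ES_D = 6; EF_D = 6+5 = 11
ES_E = max(EF_A=6, EF_C=7, EF_D=11) = 11; EF_E = 11+15 = 26
Expected project duration μ = 26 days. Critical path: B → D → E.

26 days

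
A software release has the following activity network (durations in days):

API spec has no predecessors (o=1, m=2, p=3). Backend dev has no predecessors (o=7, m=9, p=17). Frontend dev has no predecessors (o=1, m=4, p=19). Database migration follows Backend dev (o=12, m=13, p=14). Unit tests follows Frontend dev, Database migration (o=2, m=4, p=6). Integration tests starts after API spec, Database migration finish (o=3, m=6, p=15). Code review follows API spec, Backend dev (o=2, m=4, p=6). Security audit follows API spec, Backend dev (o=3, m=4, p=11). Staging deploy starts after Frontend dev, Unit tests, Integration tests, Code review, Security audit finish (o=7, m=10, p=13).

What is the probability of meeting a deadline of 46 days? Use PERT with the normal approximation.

te_API spec = (1 + 4·2 + 3)/6 = 12/6 = 2; σ²_API spec = ((3−1)/6)² = 0.111
te_Backend dev = (7 + 4·9 + 17)/6 = 60/6 = 10; σ²_Backend dev = ((17−7)/6)² = 2.778
te_Frontend dev = (1 + 4·4 + 19)/6 = 36/6 = 6; σ²_Frontend dev = ((19−1)/6)² = 9.000
te_Database migration = (12 + 4·13 + 14)/6 = 78/6 = 13; σ²_Database migration = ((14−12)/6)² = 0.111
te_Unit tests = (2 + 4·4 + 6)/6 = 24/6 = 4; σ²_Unit tests = ((6−2)/6)² = 0.444
te_Integration tests = (3 + 4·6 + 15)/6 = 42/6 = 7; σ²_Integration tests = ((15−3)/6)² = 4.000
te_Code review = (2 + 4·4 + 6)/6 = 24/6 = 4; σ²_Code review = ((6−2)/6)² = 0.444
te_Security audit = (3 + 4·4 + 11)/6 = 30/6 = 5; σ²_Security audit = ((11−3)/6)² = 1.778
te_Staging deploy = (7 + 4·10 + 13)/6 = 60/6 = 10; σ²_Staging deploy = ((13−7)/6)² = 1.000

Forward pass:
ES_API spec = 0; EF_API spec = 2
ES_Backend dev = 0; EF_Backend dev = 10
ES_Frontend dev = 0; EF_Frontend dev = 6
ES_Database migration = 10; EF_Database migration = 10+13 = 23
ES_Unit tests = max(EF_Frontend dev=6, EF_Database migration=23) = 23; EF_Unit tests = 23+4 = 27
ES_Integration tests = max(EF_API spec=2, EF_Database migration=23) = 23; EF_Integration tests = 23+7 = 30
ES_Code review = max(EF_API spec=2, EF_Backend dev=10) = 10; EF_Code review = 10+4 = 14
ES_Security audit = max(EF_API spec=2, EF_Backend dev=10) = 10; EF_Security audit = 10+5 = 15
ES_Staging deploy = max(EF_Frontend dev=6, EF_Unit tests=27, EF_Integration tests=30, EF_Code review=14, EF_Security audit=15) = 30; EF_Staging deploy = 30+10 = 40
Expected project duration μ = 40 days. Critical path: Backend dev → Database migration → Integration tests → Staging deploy.

Variance along critical path = 2.778 + 0.111 + 4.000 + 1.000 = 7.889; σ = √7.889 = 2.809 days.
Z = (46 − 40) / 2.809 = 2.136
P(T ≤ 46) = Φ(2.136) ≈ 0.984

0.984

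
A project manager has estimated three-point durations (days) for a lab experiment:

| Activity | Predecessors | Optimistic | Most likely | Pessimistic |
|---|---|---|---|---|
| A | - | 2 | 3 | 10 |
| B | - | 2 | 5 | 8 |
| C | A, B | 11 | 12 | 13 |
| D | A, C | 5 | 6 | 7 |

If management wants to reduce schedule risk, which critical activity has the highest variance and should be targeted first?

B

te_A = (2 + 4·3 + 10)/6 = 24/6 = 4; σ²_A = ((10−2)/6)² = 1.778
te_B = (2 + 4·5 + 8)/6 = 30/6 = 5; σ²_B = ((8−2)/6)² = 1.000
te_C = (11 + 4·12 + 13)/6 = 72/6 = 12; σ²_C = ((13−11)/6)² = 0.111
te_D = (5 + 4·6 + 7)/6 = 36/6 = 6; σ²_D = ((7−5)/6)² = 0.111

Forward pass:
ES_A = 0; EF_A = 4
ES_B = 0; EF_B = 5
ES_C = max(EF_A=4, EF_B=5) = 5; EF_C = 5+12 = 17
ES_D = max(EF_A=4, EF_C=17) = 17; EF_D = 17+6 = 23
Expected project duration μ = 23 days. Critical path: B → C → D.

Variances on critical path: σ²_B=1.000, σ²_C=0.111, σ²_D=0.111.
Largest is σ²_B = 1.000.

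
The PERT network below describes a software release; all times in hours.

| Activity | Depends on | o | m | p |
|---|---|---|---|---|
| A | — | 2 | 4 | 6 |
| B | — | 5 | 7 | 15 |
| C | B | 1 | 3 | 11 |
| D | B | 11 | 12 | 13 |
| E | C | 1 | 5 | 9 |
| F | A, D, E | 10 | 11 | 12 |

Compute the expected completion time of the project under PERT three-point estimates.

31 hours

te_A = (2 + 4·4 + 6)/6 = 24/6 = 4
te_B = (5 + 4·7 + 15)/6 = 48/6 = 8
te_C = (1 + 4·3 + 11)/6 = 24/6 = 4
te_D = (11 + 4·12 + 13)/6 = 72/6 = 12
te_E = (1 + 4·5 + 9)/6 = 30/6 = 5
te_F = (10 + 4·11 + 12)/6 = 66/6 = 11

Forward pass:
ES_A = 0; EF_A = 4
ES_B = 0; EF_B = 8
ES_C = 8; EF_C = 8+4 = 12
ES_D = 8; EF_D = 8+12 = 20
ES_E = 12; EF_E = 12+5 = 17
ES_F = max(EF_A=4, EF_D=20, EF_E=17) = 20; EF_F = 20+11 = 31
Expected project duration μ = 31 hours. Critical path: B → D → F.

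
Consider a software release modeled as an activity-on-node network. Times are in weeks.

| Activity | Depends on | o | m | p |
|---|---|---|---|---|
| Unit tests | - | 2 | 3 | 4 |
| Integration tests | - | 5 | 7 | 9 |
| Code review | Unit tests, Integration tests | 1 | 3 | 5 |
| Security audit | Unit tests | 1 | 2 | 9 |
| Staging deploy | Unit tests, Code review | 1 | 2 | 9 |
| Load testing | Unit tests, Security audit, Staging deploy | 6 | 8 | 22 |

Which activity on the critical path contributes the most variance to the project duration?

Load testing

te_Unit tests = (2 + 4·3 + 4)/6 = 18/6 = 3; σ²_Unit tests = ((4−2)/6)² = 0.111
te_Integration tests = (5 + 4·7 + 9)/6 = 42/6 = 7; σ²_Integration tests = ((9−5)/6)² = 0.444
te_Code review = (1 + 4·3 + 5)/6 = 18/6 = 3; σ²_Code review = ((5−1)/6)² = 0.444
te_Security audit = (1 + 4·2 + 9)/6 = 18/6 = 3; σ²_Security audit = ((9−1)/6)² = 1.778
te_Staging deploy = (1 + 4·2 + 9)/6 = 18/6 = 3; σ²_Staging deploy = ((9−1)/6)² = 1.778
te_Load testing = (6 + 4·8 + 22)/6 = 60/6 = 10; σ²_Load testing = ((22−6)/6)² = 7.111

Forward pass:
ES_Unit tests = 0; EF_Unit tests = 3
ES_Integration tests = 0; EF_Integration tests = 7
ES_Code review = max(EF_Unit tests=3, EF_Integration tests=7) = 7; EF_Code review = 7+3 = 10
ES_Security audit = 3; EF_Security audit = 3+3 = 6
ES_Staging deploy = max(EF_Unit tests=3, EF_Code review=10) = 10; EF_Staging deploy = 10+3 = 13
ES_Load testing = max(EF_Unit tests=3, EF_Security audit=6, EF_Staging deploy=13) = 13; EF_Load testing = 13+10 = 23
Expected project duration μ = 23 weeks. Critical path: Integration tests → Code review → Staging deploy → Load testing.

Variances on critical path: σ²_Integration tests=0.444, σ²_Code review=0.444, σ²_Staging deploy=1.778, σ²_Load testing=7.111.
Largest is σ²_Load testing = 7.111.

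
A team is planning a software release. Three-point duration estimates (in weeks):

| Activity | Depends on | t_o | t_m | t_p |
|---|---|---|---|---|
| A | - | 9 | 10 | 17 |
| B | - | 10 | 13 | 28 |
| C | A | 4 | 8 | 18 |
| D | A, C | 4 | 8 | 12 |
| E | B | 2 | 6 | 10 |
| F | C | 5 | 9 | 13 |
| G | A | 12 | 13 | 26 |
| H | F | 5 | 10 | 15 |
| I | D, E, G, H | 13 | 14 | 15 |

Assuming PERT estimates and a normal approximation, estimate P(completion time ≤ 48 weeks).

0.074

te_A = (9 + 4·10 + 17)/6 = 66/6 = 11; σ²_A = ((17−9)/6)² = 1.778
te_B = (10 + 4·13 + 28)/6 = 90/6 = 15; σ²_B = ((28−10)/6)² = 9.000
te_C = (4 + 4·8 + 18)/6 = 54/6 = 9; σ²_C = ((18−4)/6)² = 5.444
te_D = (4 + 4·8 + 12)/6 = 48/6 = 8; σ²_D = ((12−4)/6)² = 1.778
te_E = (2 + 4·6 + 10)/6 = 36/6 = 6; σ²_E = ((10−2)/6)² = 1.778
te_F = (5 + 4·9 + 13)/6 = 54/6 = 9; σ²_F = ((13−5)/6)² = 1.778
te_G = (12 + 4·13 + 26)/6 = 90/6 = 15; σ²_G = ((26−12)/6)² = 5.444
te_H = (5 + 4·10 + 15)/6 = 60/6 = 10; σ²_H = ((15−5)/6)² = 2.778
te_I = (13 + 4·14 + 15)/6 = 84/6 = 14; σ²_I = ((15−13)/6)² = 0.111

Forward pass:
ES_A = 0; EF_A = 11
ES_B = 0; EF_B = 15
ES_C = 11; EF_C = 11+9 = 20
ES_D = max(EF_A=11, EF_C=20) = 20; EF_D = 20+8 = 28
ES_E = 15; EF_E = 15+6 = 21
ES_F = 20; EF_F = 20+9 = 29
ES_G = 11; EF_G = 11+15 = 26
ES_H = 29; EF_H = 29+10 = 39
ES_I = max(EF_D=28, EF_E=21, EF_G=26, EF_H=39) = 39; EF_I = 39+14 = 53
Expected project duration μ = 53 weeks. Critical path: A → C → F → H → I.

Variance along critical path = 1.778 + 5.444 + 1.778 + 2.778 + 0.111 = 11.889; σ = √11.889 = 3.448 weeks.
Z = (48 − 53) / 3.448 = -1.450
P(T ≤ 48) = Φ(-1.450) ≈ 0.074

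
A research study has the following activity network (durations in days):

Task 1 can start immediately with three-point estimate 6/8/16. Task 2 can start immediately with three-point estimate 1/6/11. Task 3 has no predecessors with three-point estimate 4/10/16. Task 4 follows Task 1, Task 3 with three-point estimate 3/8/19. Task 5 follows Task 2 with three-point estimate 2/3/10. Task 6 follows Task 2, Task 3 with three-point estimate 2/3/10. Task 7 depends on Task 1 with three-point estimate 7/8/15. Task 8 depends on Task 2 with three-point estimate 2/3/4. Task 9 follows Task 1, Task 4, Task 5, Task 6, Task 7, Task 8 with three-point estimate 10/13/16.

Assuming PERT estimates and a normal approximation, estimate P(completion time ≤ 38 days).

te_Task 1 = (6 + 4·8 + 16)/6 = 54/6 = 9; σ²_Task 1 = ((16−6)/6)² = 2.778
te_Task 2 = (1 + 4·6 + 11)/6 = 36/6 = 6; σ²_Task 2 = ((11−1)/6)² = 2.778
te_Task 3 = (4 + 4·10 + 16)/6 = 60/6 = 10; σ²_Task 3 = ((16−4)/6)² = 4.000
te_Task 4 = (3 + 4·8 + 19)/6 = 54/6 = 9; σ²_Task 4 = ((19−3)/6)² = 7.111
te_Task 5 = (2 + 4·3 + 10)/6 = 24/6 = 4; σ²_Task 5 = ((10−2)/6)² = 1.778
te_Task 6 = (2 + 4·3 + 10)/6 = 24/6 = 4; σ²_Task 6 = ((10−2)/6)² = 1.778
te_Task 7 = (7 + 4·8 + 15)/6 = 54/6 = 9; σ²_Task 7 = ((15−7)/6)² = 1.778
te_Task 8 = (2 + 4·3 + 4)/6 = 18/6 = 3; σ²_Task 8 = ((4−2)/6)² = 0.111
te_Task 9 = (10 + 4·13 + 16)/6 = 78/6 = 13; σ²_Task 9 = ((16−10)/6)² = 1.000

Forward pass:
ES_Task 1 = 0; EF_Task 1 = 9
ES_Task 2 = 0; EF_Task 2 = 6
ES_Task 3 = 0; EF_Task 3 = 10
ES_Task 4 = max(EF_Task 1=9, EF_Task 3=10) = 10; EF_Task 4 = 10+9 = 19
ES_Task 5 = 6; EF_Task 5 = 6+4 = 10
ES_Task 6 = max(EF_Task 2=6, EF_Task 3=10) = 10; EF_Task 6 = 10+4 = 14
ES_Task 7 = 9; EF_Task 7 = 9+9 = 18
ES_Task 8 = 6; EF_Task 8 = 6+3 = 9
ES_Task 9 = max(EF_Task 1=9, EF_Task 4=19, EF_Task 5=10, EF_Task 6=14, EF_Task 7=18, EF_Task 8=9) = 19; EF_Task 9 = 19+13 = 32
Expected project duration μ = 32 days. Critical path: Task 3 → Task 4 → Task 9.

Variance along critical path = 4.000 + 7.111 + 1.000 = 12.111; σ = √12.111 = 3.480 days.
Z = (38 − 32) / 3.480 = 1.724
P(T ≤ 38) = Φ(1.724) ≈ 0.958

0.958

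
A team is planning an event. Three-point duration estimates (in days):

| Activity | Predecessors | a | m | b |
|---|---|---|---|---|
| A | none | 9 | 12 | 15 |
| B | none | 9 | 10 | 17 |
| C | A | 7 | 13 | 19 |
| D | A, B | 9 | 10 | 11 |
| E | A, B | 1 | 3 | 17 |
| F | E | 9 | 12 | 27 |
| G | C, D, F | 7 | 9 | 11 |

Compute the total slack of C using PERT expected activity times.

6 days

te_A = (9 + 4·12 + 15)/6 = 72/6 = 12
te_B = (9 + 4·10 + 17)/6 = 66/6 = 11
te_C = (7 + 4·13 + 19)/6 = 78/6 = 13
te_D = (9 + 4·10 + 11)/6 = 60/6 = 10
te_E = (1 + 4·3 + 17)/6 = 30/6 = 5
te_F = (9 + 4·12 + 27)/6 = 84/6 = 14
te_G = (7 + 4·9 + 11)/6 = 54/6 = 9

Forward pass:
ES_A = 0; EF_A = 12
ES_B = 0; EF_B = 11
ES_C = 12; EF_C = 12+13 = 25
ES_D = max(EF_A=12, EF_B=11) = 12; EF_D = 12+10 = 22
ES_E = max(EF_A=12, EF_B=11) = 12; EF_E = 12+5 = 17
ES_F = 17; EF_F = 17+14 = 31
ES_G = max(EF_C=25, EF_D=22, EF_F=31) = 31; EF_G = 31+9 = 40
Expected project duration μ = 40 days. Critical path: A → E → F → G.

Backward pass:
LF_G = 40; LS_G = 40−9 = 31
LF_F = LS_G = 31; LS_F = 31−14 = 17
LF_E = LS_F = 17; LS_E = 17−5 = 12
LF_D = LS_G = 31; LS_D = 31−10 = 21
LF_C = LS_G = 31; LS_C = 31−13 = 18
LF_B = min(LS_D=21, LS_E=12) = 12; LS_B = 12−11 = 1
LF_A = min(LS_C=18, LS_D=21, LS_E=12) = 12; LS_A = 12−12 = 0
Slack_C = LS_C − ES_C = 18 − 12 = 6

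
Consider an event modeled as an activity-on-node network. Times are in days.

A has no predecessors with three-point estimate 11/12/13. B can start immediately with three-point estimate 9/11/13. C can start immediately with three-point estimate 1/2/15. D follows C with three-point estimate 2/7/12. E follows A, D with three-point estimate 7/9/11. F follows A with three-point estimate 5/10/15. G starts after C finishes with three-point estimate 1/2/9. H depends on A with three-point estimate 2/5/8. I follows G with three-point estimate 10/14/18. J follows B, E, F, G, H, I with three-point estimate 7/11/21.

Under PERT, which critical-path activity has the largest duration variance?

J

te_A = (11 + 4·12 + 13)/6 = 72/6 = 12; σ²_A = ((13−11)/6)² = 0.111
te_B = (9 + 4·11 + 13)/6 = 66/6 = 11; σ²_B = ((13−9)/6)² = 0.444
te_C = (1 + 4·2 + 15)/6 = 24/6 = 4; σ²_C = ((15−1)/6)² = 5.444
te_D = (2 + 4·7 + 12)/6 = 42/6 = 7; σ²_D = ((12−2)/6)² = 2.778
te_E = (7 + 4·9 + 11)/6 = 54/6 = 9; σ²_E = ((11−7)/6)² = 0.444
te_F = (5 + 4·10 + 15)/6 = 60/6 = 10; σ²_F = ((15−5)/6)² = 2.778
te_G = (1 + 4·2 + 9)/6 = 18/6 = 3; σ²_G = ((9−1)/6)² = 1.778
te_H = (2 + 4·5 + 8)/6 = 30/6 = 5; σ²_H = ((8−2)/6)² = 1.000
te_I = (10 + 4·14 + 18)/6 = 84/6 = 14; σ²_I = ((18−10)/6)² = 1.778
te_J = (7 + 4·11 + 21)/6 = 72/6 = 12; σ²_J = ((21−7)/6)² = 5.444

Forward pass:
ES_A = 0; EF_A = 12
ES_B = 0; EF_B = 11
ES_C = 0; EF_C = 4
ES_D = 4; EF_D = 4+7 = 11
ES_E = max(EF_A=12, EF_D=11) = 12; EF_E = 12+9 = 21
ES_F = 12; EF_F = 12+10 = 22
ES_G = 4; EF_G = 4+3 = 7
ES_H = 12; EF_H = 12+5 = 17
ES_I = 7; EF_I = 7+14 = 21
ES_J = max(EF_B=11, EF_E=21, EF_F=22, EF_G=7, EF_H=17, EF_I=21) = 22; EF_J = 22+12 = 34
Expected project duration μ = 34 days. Critical path: A → F → J.

Variances on critical path: σ²_A=0.111, σ²_F=2.778, σ²_J=5.444.
Largest is σ²_J = 5.444.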